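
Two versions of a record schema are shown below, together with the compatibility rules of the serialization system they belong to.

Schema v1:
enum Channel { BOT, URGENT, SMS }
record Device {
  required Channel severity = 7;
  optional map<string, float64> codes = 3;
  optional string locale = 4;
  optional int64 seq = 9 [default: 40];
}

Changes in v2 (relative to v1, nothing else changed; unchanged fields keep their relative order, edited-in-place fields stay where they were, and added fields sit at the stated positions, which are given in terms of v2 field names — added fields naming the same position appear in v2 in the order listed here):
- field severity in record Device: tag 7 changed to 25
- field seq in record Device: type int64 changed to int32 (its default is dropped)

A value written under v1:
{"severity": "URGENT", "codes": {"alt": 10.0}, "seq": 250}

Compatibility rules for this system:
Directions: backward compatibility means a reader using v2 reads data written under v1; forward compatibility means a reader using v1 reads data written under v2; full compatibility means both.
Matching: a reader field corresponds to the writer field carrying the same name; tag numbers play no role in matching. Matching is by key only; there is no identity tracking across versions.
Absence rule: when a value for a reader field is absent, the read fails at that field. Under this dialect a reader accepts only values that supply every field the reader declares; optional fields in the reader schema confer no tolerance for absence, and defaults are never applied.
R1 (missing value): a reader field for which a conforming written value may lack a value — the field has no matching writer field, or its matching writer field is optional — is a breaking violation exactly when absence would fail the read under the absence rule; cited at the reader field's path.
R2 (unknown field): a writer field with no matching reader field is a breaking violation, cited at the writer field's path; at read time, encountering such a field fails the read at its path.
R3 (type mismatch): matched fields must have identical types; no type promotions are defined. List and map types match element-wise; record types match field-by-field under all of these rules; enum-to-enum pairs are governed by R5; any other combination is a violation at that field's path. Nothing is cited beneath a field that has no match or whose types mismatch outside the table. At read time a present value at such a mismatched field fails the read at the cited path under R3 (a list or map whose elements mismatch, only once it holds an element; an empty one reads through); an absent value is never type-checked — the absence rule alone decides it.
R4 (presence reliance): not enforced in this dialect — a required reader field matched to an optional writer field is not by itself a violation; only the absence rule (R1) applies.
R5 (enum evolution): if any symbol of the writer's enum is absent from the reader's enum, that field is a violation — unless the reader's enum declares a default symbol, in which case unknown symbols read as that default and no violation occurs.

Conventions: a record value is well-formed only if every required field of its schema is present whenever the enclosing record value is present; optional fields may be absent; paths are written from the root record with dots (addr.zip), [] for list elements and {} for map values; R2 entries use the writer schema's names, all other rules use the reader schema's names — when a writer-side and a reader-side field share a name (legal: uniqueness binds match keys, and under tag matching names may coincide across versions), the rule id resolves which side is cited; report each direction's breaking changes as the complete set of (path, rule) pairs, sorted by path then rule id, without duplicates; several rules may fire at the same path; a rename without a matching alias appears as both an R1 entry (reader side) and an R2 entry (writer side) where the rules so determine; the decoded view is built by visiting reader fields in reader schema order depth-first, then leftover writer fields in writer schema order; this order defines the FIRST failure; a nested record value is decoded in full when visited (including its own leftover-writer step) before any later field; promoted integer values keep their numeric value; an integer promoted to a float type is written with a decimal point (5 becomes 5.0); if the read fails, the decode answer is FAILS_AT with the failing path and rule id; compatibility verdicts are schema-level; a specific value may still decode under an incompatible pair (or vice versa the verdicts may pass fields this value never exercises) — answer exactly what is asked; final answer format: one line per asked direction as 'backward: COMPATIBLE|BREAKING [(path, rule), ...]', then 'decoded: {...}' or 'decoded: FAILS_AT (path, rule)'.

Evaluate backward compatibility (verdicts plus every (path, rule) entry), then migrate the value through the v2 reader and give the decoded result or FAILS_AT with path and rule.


each type pair in Device: writer, then reader
backward for Device (reader v2, writer v1):
  severity: Channel -> Channel, writer required; from severity
  codes: map<string, float64> -> map<string, float64>, writer optional; from codes
  locale: string -> string, writer optional; from locale
  seq: int64 -> int32, writer optional; from seq
  rule R1 violated at codes
  rule R1 violated at locale
  rule R1 violated at seq
  rule R3 violated at seq
  => 4 violation(s): backward is BREAKING for Device
migrating the Device value to v2:
  severity := "URGENT"
  codes := {"alt": 10.0}
  read fails at locale under R1 (no fill)
  => FAILS_AT (locale, R1)
the other Device changes do not affect what is asked:
  field severity in record Device: tag 7 changed to 25 -> triggers nothing under Device's printed rules — same verdict

backward: BREAKING [(codes, R1), (locale, R1), (seq, R1), (seq, R3)]; decoded: FAILS_AT (locale, R1)


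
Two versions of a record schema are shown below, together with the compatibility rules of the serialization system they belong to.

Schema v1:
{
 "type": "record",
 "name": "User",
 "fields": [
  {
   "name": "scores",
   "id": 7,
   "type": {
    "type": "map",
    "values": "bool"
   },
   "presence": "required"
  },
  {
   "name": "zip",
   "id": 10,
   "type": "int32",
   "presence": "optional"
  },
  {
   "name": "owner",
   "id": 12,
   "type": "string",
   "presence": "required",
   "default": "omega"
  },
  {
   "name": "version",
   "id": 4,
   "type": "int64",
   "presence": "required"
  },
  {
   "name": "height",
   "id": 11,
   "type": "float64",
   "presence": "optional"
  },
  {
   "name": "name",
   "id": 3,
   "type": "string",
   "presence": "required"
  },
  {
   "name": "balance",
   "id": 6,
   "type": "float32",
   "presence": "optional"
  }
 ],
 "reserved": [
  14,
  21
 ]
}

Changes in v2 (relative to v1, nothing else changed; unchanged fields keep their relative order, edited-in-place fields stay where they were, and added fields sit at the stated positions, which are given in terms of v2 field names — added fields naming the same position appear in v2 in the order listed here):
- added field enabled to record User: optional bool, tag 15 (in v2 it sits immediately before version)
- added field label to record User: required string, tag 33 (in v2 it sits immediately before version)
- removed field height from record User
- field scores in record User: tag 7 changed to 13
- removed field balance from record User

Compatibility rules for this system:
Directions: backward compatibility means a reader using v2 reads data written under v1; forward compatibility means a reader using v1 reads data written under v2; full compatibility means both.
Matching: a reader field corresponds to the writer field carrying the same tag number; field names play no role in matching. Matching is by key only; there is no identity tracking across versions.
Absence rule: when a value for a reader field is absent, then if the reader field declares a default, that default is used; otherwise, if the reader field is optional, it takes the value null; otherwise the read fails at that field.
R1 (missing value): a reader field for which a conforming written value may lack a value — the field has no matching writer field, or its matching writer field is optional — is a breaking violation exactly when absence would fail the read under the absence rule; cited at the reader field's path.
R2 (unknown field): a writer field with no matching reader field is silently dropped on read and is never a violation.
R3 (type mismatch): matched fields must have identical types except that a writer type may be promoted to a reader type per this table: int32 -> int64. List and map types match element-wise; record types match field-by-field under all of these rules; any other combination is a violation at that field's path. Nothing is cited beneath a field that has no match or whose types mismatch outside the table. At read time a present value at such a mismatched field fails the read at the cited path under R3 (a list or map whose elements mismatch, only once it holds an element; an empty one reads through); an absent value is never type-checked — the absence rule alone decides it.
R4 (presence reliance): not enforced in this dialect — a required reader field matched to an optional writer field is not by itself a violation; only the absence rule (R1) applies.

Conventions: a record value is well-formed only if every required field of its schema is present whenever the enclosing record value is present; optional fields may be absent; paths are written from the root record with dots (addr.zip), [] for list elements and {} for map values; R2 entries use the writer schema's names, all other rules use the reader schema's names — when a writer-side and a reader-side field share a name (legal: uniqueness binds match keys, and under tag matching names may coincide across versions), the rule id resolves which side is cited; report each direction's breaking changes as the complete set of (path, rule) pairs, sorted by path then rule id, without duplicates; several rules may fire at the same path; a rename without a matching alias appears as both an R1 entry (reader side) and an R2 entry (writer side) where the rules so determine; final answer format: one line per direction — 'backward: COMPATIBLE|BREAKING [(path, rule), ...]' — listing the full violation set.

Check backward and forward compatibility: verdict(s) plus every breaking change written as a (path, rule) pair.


each type pair in User: writer, then reader
backward on User — v2 reading data written by v1:
  scores has no writer counterpart
  int32 -> int32, writer optional: zip aligns to zip
  string -> string, writer required: owner aligns to owner
  enabled has no writer counterpart
  label has no writer counterpart
  int64 -> int64, writer required: version aligns to version
  string -> string, writer required: name aligns to name
  writer field scores has no reader counterpart
  writer field height has no reader counterpart
  writer field balance has no reader counterpart
  R1 fires at label
  R1 fires at scores
  => 2 violation(s): backward is BREAKING for User
forward on User — v1 reading data written by v2:
  scores has no writer counterpart
  int32 -> int32, writer optional: zip aligns to zip
  string -> string, writer required: owner aligns to owner
  int64 -> int64, writer required: version aligns to version
  height has no writer counterpart
  string -> string, writer required: name aligns to name
  balance has no writer counterpart
  writer field scores has no reader counterpart
  writer field enabled has no reader counterpart
  writer field label has no reader counterpart
  R1 fires at scores
  => 1 violation(s): forward is BREAKING for User

backward: BREAKING [(label, R1), (scores, R1)]; forward: BREAKING [(scores, R1)]


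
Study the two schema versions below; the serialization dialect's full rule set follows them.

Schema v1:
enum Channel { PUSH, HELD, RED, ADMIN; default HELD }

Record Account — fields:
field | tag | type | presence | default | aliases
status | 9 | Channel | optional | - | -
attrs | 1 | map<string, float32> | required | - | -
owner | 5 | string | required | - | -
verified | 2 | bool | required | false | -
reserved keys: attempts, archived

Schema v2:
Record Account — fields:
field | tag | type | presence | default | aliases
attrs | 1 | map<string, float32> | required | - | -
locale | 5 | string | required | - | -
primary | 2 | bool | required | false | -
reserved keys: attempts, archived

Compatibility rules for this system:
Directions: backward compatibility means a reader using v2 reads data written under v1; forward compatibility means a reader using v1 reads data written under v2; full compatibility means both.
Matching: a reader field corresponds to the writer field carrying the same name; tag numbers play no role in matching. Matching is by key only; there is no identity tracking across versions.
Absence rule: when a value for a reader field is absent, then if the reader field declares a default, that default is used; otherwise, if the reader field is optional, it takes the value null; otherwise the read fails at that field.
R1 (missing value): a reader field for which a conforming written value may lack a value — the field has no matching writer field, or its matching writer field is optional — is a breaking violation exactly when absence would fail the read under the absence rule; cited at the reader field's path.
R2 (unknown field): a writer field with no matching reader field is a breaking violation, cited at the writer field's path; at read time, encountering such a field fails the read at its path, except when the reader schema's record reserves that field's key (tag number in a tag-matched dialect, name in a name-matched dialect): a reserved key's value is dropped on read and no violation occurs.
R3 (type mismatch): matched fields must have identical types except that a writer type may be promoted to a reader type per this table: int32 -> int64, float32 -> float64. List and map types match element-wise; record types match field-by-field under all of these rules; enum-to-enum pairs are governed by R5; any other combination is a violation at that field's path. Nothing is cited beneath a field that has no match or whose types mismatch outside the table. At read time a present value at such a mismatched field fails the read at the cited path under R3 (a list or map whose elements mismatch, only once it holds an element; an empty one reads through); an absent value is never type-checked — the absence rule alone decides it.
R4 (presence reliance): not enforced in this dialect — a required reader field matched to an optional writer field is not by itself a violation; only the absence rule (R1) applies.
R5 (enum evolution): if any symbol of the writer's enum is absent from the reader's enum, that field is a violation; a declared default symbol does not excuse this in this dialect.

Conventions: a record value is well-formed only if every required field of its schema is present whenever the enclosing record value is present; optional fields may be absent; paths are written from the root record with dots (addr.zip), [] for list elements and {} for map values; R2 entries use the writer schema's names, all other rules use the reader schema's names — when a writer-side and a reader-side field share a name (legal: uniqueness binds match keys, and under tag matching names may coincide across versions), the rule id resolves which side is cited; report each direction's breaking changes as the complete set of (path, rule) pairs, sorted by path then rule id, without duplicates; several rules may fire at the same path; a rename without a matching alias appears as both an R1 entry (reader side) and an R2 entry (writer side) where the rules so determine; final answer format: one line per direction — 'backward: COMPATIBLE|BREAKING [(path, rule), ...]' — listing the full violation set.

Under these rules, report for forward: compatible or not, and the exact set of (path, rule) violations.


each type pair in Account: writer, then reader
forward pass over Account, reader schema v1, writer schema v2:
  status: no writer match
  attrs: paired with writer attrs (map<string, float32> -> map<string, float32>; writer required)
  owner: no writer match
  verified: no writer match
  writer field locale has no reader counterpart
  writer field primary has no reader counterpart
  breaking: (locale, R2)
  breaking: (owner, R1)
  breaking: (primary, R2)
  => 3 violation(s): forward is BREAKING for Account
the other Account changes do not affect what is asked:
  removed field status from record Account -> its effect on Account is confined to the backward direction, not asked

forward: BREAKING [(locale, R2), (owner, R1), (primary, R2)]


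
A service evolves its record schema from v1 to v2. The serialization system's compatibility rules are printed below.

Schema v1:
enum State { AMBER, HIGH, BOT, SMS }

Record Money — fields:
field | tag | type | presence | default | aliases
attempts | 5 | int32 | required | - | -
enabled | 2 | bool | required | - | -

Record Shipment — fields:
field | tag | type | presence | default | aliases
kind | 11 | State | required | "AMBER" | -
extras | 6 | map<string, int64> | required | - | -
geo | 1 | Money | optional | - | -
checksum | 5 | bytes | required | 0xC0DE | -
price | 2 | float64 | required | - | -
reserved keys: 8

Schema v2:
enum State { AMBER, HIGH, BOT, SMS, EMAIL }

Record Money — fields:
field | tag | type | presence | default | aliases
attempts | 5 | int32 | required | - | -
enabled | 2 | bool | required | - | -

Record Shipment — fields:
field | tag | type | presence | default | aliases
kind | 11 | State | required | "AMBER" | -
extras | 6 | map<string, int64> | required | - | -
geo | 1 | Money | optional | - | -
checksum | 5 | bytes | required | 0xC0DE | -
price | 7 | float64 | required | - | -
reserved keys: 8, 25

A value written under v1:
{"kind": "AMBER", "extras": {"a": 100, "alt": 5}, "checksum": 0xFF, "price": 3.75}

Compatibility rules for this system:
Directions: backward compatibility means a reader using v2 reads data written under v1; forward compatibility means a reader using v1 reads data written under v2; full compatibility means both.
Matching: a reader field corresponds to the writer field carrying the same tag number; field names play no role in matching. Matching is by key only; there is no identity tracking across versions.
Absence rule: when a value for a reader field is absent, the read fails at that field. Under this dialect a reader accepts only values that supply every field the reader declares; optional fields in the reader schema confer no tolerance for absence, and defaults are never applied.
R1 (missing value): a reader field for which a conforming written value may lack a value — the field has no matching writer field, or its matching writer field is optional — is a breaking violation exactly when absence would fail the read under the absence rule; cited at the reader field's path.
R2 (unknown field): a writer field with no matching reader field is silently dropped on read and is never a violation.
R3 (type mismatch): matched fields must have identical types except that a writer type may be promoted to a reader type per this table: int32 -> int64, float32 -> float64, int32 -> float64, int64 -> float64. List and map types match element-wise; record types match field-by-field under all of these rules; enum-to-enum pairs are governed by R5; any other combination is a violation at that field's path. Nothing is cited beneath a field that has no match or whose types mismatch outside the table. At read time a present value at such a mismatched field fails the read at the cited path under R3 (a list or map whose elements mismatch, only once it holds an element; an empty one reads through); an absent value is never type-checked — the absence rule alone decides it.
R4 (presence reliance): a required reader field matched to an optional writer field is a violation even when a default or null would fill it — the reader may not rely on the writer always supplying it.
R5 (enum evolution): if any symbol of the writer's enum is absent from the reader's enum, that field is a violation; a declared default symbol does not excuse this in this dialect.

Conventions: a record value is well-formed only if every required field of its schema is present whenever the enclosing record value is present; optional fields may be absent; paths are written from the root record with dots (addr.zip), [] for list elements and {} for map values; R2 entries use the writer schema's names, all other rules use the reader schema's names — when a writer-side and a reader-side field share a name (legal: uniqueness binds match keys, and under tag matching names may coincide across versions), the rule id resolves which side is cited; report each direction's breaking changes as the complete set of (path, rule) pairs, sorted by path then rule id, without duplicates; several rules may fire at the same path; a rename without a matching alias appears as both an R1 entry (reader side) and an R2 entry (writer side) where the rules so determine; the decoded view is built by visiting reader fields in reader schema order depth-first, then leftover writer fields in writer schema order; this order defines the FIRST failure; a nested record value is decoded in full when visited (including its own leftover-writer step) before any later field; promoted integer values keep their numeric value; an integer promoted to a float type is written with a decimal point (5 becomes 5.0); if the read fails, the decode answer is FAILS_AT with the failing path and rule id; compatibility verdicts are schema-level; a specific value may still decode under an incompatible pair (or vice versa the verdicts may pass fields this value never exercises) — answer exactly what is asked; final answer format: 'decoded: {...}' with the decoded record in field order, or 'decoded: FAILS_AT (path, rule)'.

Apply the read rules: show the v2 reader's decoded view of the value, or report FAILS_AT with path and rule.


the writer's type comes first in each Shipment pair
migrating the Shipment value to v2:
  kind := "AMBER"
  extras := {"a": 100, "alt": 5}
  read fails at geo under R1 (no fill)
  => FAILS_AT (geo, R1)
remaining Shipment differences; none change what is asked:
  field price in record Shipment: tag 2 changed to 7 -> schema-level compatibility only; this Shipment value's decode is unchanged
  enum State (field kind in record Shipment): symbol EMAIL added -> schema-level compatibility only; this Shipment value's decode is unchanged

decoded: FAILS_AT (geo, R1)


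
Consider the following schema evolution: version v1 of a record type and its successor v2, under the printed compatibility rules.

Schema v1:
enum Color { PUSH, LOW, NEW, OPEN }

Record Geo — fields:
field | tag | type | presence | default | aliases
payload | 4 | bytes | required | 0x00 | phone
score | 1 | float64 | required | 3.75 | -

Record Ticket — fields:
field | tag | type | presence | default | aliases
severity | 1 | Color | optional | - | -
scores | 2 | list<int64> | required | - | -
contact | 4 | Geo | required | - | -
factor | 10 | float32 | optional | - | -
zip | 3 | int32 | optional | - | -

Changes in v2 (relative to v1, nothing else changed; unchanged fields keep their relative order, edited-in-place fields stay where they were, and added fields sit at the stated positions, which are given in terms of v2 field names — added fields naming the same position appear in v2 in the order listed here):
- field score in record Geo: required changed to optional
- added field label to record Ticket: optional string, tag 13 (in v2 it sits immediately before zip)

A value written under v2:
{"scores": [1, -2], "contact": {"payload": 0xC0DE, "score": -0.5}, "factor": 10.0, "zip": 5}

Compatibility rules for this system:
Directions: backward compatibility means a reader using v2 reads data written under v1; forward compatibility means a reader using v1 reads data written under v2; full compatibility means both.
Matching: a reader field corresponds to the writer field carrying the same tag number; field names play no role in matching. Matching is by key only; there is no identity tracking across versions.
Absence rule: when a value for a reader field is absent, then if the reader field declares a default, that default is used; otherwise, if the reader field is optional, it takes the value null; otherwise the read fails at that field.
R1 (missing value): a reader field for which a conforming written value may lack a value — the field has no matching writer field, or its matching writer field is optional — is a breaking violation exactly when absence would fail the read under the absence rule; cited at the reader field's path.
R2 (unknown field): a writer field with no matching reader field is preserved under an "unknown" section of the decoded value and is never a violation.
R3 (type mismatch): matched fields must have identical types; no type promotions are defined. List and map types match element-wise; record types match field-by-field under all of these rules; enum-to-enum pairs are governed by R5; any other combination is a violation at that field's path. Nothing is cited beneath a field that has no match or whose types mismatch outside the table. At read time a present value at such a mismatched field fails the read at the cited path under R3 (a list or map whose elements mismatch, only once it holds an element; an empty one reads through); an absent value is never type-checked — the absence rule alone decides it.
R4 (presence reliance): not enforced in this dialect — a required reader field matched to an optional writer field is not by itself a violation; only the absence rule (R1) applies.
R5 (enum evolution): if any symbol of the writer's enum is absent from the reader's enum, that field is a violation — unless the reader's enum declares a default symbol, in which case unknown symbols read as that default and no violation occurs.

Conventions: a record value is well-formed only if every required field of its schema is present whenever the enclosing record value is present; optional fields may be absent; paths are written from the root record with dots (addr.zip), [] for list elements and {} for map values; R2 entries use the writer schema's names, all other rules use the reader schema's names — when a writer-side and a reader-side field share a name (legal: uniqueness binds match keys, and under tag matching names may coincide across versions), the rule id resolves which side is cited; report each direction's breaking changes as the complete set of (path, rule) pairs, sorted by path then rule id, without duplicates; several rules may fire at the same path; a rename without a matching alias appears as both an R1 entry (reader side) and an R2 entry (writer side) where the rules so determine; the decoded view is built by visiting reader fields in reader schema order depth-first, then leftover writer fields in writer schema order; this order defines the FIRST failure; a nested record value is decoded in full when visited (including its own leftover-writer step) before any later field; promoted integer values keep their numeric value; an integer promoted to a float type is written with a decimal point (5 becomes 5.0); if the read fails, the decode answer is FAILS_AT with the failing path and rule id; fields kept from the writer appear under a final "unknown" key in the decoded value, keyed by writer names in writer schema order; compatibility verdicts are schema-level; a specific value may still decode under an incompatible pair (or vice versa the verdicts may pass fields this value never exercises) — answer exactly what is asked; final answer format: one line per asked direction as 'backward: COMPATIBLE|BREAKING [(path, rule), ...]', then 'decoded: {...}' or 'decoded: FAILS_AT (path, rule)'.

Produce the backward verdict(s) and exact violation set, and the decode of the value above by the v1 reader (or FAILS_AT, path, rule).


in Ticket below, arrows point writer -> reader
backward for Ticket (reader v2, writer v1):
  writer optional, Color -> Color: reader severity maps from writer severity
  writer required, list<int64> -> list<int64>: reader scores maps from writer scores
  writer required, Geo -> Geo: reader contact maps from writer contact
  writer optional, float32 -> float32: reader factor maps from writer factor
  label: no writer-side match
  writer optional, int32 -> int32: reader zip maps from writer zip
  writer required, bytes -> bytes: reader contact.payload maps from writer contact.payload
  writer required, float64 -> float64: reader contact.score maps from writer contact.score
  nothing fires on Ticket: backward is COMPATIBLE
decode walk for Ticket under reader schema v1:
  severity := null (not supplied -> null)
  scores := [1, -2]
  contact.payload := 0xC0DE
  contact.score := -0.5
  factor := 10.0
  zip := 5
  => decoded: {"severity": null, "scores": [1, -2], "contact": {"payload": 0xC0DE, "score": -0.5}, "factor": 10.0, "zip": 5}
the rest of the Ticket diff is inert for this question:
  field score in record Geo: required changed to optional -> inert for the asked Ticket verdict: nothing fires
  added field label to record Ticket: optional string, tag 13 (in v2 it sits immediately before zip) -> inert for the asked Ticket verdict: nothing fires

backward: COMPATIBLE []; decoded: {"severity": null, "scores": [1, -2], "contact": {"payload": 0xC0DE, "score": -0.5}, "factor": 10.0, "zip": 5}


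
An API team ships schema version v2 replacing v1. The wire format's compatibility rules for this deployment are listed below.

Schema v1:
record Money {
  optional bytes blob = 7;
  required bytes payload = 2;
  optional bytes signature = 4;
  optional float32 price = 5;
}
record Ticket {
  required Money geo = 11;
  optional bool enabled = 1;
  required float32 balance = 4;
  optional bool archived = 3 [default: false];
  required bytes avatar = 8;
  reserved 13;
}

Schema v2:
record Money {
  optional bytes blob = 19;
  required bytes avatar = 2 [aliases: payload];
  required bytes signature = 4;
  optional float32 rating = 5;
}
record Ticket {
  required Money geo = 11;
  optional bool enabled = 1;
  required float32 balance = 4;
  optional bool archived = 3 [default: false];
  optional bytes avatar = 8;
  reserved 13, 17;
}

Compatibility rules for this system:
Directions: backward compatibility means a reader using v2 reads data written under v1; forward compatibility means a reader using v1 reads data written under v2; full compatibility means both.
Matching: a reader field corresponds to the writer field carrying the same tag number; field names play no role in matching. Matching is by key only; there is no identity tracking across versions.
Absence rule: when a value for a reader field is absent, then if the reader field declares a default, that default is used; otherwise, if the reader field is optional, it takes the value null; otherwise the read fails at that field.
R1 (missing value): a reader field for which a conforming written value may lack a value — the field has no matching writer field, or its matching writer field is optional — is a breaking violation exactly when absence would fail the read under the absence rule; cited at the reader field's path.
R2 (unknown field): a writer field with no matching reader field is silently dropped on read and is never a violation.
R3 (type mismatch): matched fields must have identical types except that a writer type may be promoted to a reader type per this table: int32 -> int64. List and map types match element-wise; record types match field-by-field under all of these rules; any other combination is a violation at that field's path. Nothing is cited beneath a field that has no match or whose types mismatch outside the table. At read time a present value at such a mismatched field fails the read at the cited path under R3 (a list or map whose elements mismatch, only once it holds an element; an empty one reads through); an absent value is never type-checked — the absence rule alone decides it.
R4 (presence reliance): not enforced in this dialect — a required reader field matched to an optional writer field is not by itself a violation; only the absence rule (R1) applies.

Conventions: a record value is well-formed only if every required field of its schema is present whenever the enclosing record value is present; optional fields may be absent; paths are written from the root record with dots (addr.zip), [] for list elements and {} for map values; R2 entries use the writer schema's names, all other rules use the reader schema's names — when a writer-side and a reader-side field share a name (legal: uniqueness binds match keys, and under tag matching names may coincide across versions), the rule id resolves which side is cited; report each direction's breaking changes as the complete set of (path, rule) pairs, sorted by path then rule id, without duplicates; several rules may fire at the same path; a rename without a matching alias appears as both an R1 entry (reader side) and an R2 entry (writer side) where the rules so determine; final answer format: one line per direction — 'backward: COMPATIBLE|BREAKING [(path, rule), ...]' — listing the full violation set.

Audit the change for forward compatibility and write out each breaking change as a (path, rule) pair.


the writer's type comes first in each Ticket pair
checking forward for Ticket: reader v1 against writer v2:
  writer required, Money -> Money: reader geo maps from writer geo
  writer optional, bool -> bool: reader enabled maps from writer enabled
  writer required, float32 -> float32: reader balance maps from writer balance
  writer optional, bool -> bool: reader archived maps from writer archived
  writer optional, bytes -> bytes: reader avatar maps from writer avatar
  no writer field matches reader geo.blob
  writer required, bytes -> bytes: reader geo.payload maps from writer geo.avatar
  writer required, bytes -> bytes: reader geo.signature maps from writer geo.signature
  writer optional, float32 -> float32: reader geo.price maps from writer geo.rating
  geo.blob (writer side), unknown to reader
  R1 fires at avatar
  => forward: BREAKING (1)
ruling out the remaining Ticket differences:
  field signature in record Money: optional changed to required -> affects backward compatibility only, which is not asked
  field blob in record Money: tag 7 changed to 19 -> no rule fires on it in Ticket's dialect; the asked verdict holds
  renamed field payload to avatar in record Money (alias payload declared on the renamed field) -> no rule fires on it in Ticket's dialect; the asked verdict holds
  renamed field price to rating in record Money -> no rule fires on it in Ticket's dialect; the asked verdict holds

forward: BREAKING [(avatar, R1)]


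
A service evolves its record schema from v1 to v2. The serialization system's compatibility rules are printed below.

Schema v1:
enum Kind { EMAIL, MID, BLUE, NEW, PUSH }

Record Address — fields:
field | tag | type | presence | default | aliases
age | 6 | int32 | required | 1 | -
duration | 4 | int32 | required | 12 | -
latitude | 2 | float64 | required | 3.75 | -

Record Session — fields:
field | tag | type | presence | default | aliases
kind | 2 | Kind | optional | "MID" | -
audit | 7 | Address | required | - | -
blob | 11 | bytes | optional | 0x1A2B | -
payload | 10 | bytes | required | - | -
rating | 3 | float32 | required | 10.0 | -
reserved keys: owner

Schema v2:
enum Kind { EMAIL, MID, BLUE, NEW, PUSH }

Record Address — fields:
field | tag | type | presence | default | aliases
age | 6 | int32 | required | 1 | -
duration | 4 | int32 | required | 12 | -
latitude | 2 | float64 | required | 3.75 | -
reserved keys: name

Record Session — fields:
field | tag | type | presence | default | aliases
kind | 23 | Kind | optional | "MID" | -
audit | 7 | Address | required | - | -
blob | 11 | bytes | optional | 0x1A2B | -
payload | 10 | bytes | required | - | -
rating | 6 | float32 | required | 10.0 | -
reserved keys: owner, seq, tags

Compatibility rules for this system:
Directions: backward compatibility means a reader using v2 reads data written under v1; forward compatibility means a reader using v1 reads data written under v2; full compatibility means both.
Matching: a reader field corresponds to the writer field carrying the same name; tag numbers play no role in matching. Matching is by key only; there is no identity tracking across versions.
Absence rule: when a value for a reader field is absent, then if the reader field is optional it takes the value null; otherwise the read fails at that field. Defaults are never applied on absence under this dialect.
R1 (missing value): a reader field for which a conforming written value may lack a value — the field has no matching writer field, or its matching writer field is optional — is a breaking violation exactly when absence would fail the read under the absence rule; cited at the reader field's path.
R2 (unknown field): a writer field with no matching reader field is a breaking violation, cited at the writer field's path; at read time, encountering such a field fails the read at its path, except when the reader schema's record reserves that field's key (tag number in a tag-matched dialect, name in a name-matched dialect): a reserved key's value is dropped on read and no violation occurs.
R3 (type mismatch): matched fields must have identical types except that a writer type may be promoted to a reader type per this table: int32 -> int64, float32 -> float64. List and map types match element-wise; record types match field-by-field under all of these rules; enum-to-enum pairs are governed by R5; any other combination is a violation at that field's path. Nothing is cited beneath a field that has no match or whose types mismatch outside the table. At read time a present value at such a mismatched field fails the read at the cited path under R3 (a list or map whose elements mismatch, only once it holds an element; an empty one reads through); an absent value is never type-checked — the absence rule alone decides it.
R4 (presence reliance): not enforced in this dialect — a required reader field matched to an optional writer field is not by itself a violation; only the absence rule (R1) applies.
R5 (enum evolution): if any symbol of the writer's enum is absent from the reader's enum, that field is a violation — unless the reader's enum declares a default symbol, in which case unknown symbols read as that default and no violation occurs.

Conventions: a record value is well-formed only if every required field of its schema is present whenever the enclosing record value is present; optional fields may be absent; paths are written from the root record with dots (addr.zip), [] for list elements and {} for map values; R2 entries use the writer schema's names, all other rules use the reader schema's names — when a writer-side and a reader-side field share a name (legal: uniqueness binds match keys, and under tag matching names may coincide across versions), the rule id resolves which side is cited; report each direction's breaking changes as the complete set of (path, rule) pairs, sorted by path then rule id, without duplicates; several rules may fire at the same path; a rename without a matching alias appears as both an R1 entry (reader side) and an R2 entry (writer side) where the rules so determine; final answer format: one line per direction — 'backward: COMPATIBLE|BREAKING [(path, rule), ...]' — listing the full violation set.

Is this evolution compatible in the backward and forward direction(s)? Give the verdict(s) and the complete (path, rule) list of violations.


backward: COMPATIBLE []; forward: COMPATIBLE []

in Session below, arrows point writer -> reader
backward analysis of Session with v2 as reader and v1 as writer:
  writer optional, Kind -> Kind: reader kind maps from writer kind
  writer required, Address -> Address: reader audit maps from writer audit
  writer optional, bytes -> bytes: reader blob maps from writer blob
  writer required, bytes -> bytes: reader payload maps from writer payload
  writer required, float32 -> float32: reader rating maps from writer rating
  writer required, int32 -> int32: reader audit.age maps from writer audit.age
  writer required, int32 -> int32: reader audit.duration maps from writer audit.duration
  writer required, float64 -> float64: reader audit.latitude maps from writer audit.latitude
  => backward: COMPATIBLE
forward analysis of Session with v1 as reader and v2 as writer:
  writer optional, Kind -> Kind: reader kind maps from writer kind
  writer required, Address -> Address: reader audit maps from writer audit
  writer optional, bytes -> bytes: reader blob maps from writer blob
  writer required, bytes -> bytes: reader payload maps from writer payload
  writer required, float32 -> float32: reader rating maps from writer rating
  writer required, int32 -> int32: reader audit.age maps from writer audit.age
  writer required, int32 -> int32: reader audit.duration maps from writer audit.duration
  writer required, float64 -> float64: reader audit.latitude maps from writer audit.latitude
  => forward: COMPATIBLE
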